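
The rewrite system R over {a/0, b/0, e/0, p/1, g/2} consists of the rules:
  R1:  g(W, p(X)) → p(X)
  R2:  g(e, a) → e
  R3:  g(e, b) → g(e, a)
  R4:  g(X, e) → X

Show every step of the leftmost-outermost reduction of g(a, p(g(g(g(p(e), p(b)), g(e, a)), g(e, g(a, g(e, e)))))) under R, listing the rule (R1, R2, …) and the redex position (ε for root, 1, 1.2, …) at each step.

1. g(a, p(g(g(g(p(e), p(b)), g(e, a)), g(e, g(a, g(e, e))))))  →  p(g(g(g(p(e), p(b)), g(e, a)), g(e, g(a, g(e, e)))))   [R1 at ε]
2. p(g(g(g(p(e), p(b)), g(e, a)), g(e, g(a, g(e, e)))))  →  p(g(g(p(b), g(e, a)), g(e, g(a, g(e, e)))))   [R1 at 1.1.1]
3. p(g(g(p(b), g(e, a)), g(e, g(a, g(e, e)))))  →  p(g(g(p(b), e), g(e, g(a, g(e, e)))))   [R2 at 1.1.2]
4. p(g(g(p(b), e), g(e, g(a, g(e, e)))))  →  p(g(p(b), g(e, g(a, g(e, e)))))   [R4 at 1.1]
5. p(g(p(b), g(e, g(a, g(e, e)))))  →  p(g(p(b), g(e, g(a, e))))   [R4 at 1.2.2.2]
6. p(g(p(b), g(e, g(a, e))))  →  p(g(p(b), g(e, a)))   [R4 at 1.2.2]
7. p(g(p(b), g(e, a)))  →  p(g(p(b), e))   [R2 at 1.2]
8. p(g(p(b), e))  →  p(p(b))   [R4 at 1]

p(p(b))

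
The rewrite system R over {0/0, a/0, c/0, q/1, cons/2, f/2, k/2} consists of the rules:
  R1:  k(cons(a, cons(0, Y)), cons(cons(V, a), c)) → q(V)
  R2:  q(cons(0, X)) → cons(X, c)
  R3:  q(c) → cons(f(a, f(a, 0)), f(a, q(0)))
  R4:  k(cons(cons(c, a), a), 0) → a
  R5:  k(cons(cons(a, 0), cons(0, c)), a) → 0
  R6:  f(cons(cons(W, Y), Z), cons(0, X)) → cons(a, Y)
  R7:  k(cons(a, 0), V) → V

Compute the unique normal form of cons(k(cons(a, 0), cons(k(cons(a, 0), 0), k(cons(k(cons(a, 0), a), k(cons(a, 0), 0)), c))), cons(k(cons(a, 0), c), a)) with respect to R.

cons(cons(0, c), cons(c, a))

1. cons(k(cons(a, 0), cons(k(cons(a, 0), 0), k(cons(k(cons(a, 0), a), k(cons(a, 0), 0)), c))), cons(k(cons(a, 0), c), a))  →  cons(cons(k(cons(a, 0), 0), k(cons(k(cons(a, 0), a), k(cons(a, 0), 0)), c)), cons(k(cons(a, 0), c), a))   [R7 at 1]
2. cons(cons(k(cons(a, 0), 0), k(cons(k(cons(a, 0), a), k(cons(a, 0), 0)), c)), cons(k(cons(a, 0), c), a))  →  cons(cons(0, k(cons(k(cons(a, 0), a), k(cons(a, 0), 0)), c)), cons(k(cons(a, 0), c), a))   [R7 at 1.1]
3. cons(cons(0, k(cons(k(cons(a, 0), a), k(cons(a, 0), 0)), c)), cons(k(cons(a, 0), c), a))  →  cons(cons(0, k(cons(a, k(cons(a, 0), 0)), c)), cons(k(cons(a, 0), c), a))   [R7 at 1.2.1.1]
4. cons(cons(0, k(cons(a, k(cons(a, 0), 0)), c)), cons(k(cons(a, 0), c), a))  →  cons(cons(0, k(cons(a, 0), c)), cons(k(cons(a, 0), c), a))   [R7 at 1.2.1.2]
5. cons(cons(0, k(cons(a, 0), c)), cons(k(cons(a, 0), c), a))  →  cons(cons(0, c), cons(k(cons(a, 0), c), a))   [R7 at 1.2]
6. cons(cons(0, c), cons(k(cons(a, 0), c), a))  →  cons(cons(0, c), cons(c, a))   [R7 at 2.1]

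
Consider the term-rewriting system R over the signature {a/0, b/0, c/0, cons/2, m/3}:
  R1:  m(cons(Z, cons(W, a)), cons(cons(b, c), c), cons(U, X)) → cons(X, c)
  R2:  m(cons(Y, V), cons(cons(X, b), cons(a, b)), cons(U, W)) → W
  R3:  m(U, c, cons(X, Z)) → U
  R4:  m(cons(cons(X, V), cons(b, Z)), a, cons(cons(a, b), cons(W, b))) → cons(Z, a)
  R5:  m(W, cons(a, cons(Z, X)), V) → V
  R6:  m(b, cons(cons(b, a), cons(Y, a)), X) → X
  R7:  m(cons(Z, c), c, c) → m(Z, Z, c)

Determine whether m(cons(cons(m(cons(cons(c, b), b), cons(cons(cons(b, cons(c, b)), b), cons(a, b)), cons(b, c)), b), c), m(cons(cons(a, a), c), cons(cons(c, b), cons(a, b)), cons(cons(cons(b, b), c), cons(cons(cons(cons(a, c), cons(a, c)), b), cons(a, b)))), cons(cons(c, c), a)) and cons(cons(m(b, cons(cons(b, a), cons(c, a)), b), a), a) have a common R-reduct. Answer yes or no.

no — NF(t₁) = a, NF(t₂) = cons(cons(b, a), a)

Reduce t₁ = m(cons(cons(m(cons(cons(c, b), b), cons(cons(cons(b, cons(c, b)), b), cons(a, b)), cons(b, c)), b), c), m(cons(cons(a, a), c), cons(cons(c, b), cons(a, b)), cons(cons(cons(b, b), c), cons(cons(cons(cons(a, c), cons(a, c)), b), cons(a, b)))), cons(cons(c, c), a)):
1. m(cons(cons(m(cons(cons(c, b), b), cons(cons(cons(b, cons(c, b)), b), cons(a, b)), cons(b, c)), b), c), m(cons(cons(a, a), c), cons(cons(c, b), cons(a, b)), cons(cons(cons(b, b), c), cons(cons(cons(cons(a, c), cons(a, c)), b), cons(a, b)))), cons(cons(c, c), a))  →  m(cons(cons(c, b), c), m(cons(cons(a, a), c), cons(cons(c, b), cons(a, b)), cons(cons(cons(b, b), c), cons(cons(cons(cons(a, c), cons(a, c)), b), cons(a, b)))), cons(cons(c, c), a))   [R2 at 1.1.1]
2. m(cons(cons(c, b), c), m(cons(cons(a, a), c), cons(cons(c, b), cons(a, b)), cons(cons(cons(b, b), c), cons(cons(cons(cons(a, c), cons(a, c)), b), cons(a, b)))), cons(cons(c, c), a))  →  m(cons(cons(c, b), c), cons(cons(cons(cons(a, c), cons(a, c)), b), cons(a, b)), cons(cons(c, c), a))   [R2 at 2]
3. m(cons(cons(c, b), c), cons(cons(cons(cons(a, c), cons(a, c)), b), cons(a, b)), cons(cons(c, c), a))  →  a   [R2 at ε]

Reduce t₂ = cons(cons(m(b, cons(cons(b, a), cons(c, a)), b), a), a):
1. cons(cons(m(b, cons(cons(b, a), cons(c, a)), b), a), a)  →  cons(cons(b, a), a)   [R6 at 1.1]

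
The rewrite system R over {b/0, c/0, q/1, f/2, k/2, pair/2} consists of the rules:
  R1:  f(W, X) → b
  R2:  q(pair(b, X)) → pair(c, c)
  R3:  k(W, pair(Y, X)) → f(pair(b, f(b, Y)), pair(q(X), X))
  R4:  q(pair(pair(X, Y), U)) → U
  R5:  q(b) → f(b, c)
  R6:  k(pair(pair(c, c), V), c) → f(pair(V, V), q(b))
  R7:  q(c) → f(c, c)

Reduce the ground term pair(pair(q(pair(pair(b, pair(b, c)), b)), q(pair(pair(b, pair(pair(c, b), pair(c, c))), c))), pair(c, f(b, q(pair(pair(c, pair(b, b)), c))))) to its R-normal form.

1. pair(pair(q(pair(pair(b, pair(b, c)), b)), q(pair(pair(b, pair(pair(c, b), pair(c, c))), c))), pair(c, f(b, q(pair(pair(c, pair(b, b)), c)))))  →  pair(pair(b, q(pair(pair(b, pair(pair(c, b), pair(c, c))), c))), pair(c, f(b, q(pair(pair(c, pair(b, b)), c)))))   [R4 at 1.1]
2. pair(pair(b, q(pair(pair(b, pair(pair(c, b), pair(c, c))), c))), pair(c, f(b, q(pair(pair(c, pair(b, b)), c)))))  →  pair(pair(b, c), pair(c, f(b, q(pair(pair(c, pair(b, b)), c)))))   [R4 at 1.2]
3. pair(pair(b, c), pair(c, f(b, q(pair(pair(c, pair(b, b)), c)))))  →  pair(pair(b, c), pair(c, b))   [R1 at 2.2]

pair(pair(b, c), pair(c, b))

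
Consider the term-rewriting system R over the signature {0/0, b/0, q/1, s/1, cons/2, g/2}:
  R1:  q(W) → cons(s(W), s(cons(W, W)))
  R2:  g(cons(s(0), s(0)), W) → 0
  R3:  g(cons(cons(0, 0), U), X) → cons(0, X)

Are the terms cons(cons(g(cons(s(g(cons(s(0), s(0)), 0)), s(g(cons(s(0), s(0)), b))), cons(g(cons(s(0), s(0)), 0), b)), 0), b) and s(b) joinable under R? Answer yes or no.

Reduce t₁ = cons(cons(g(cons(s(g(cons(s(0), s(0)), 0)), s(g(cons(s(0), s(0)), b))), cons(g(cons(s(0), s(0)), 0), b)), 0), b):
1. cons(cons(g(cons(s(g(cons(s(0), s(0)), 0)), s(g(cons(s(0), s(0)), b))), cons(g(cons(s(0), s(0)), 0), b)), 0), b)  →  cons(cons(g(cons(s(0), s(g(cons(s(0), s(0)), b))), cons(g(cons(s(0), s(0)), 0), b)), 0), b)   [R2 at 1.1.1.1.1]
2. cons(cons(g(cons(s(0), s(g(cons(s(0), s(0)), b))), cons(g(cons(s(0), s(0)), 0), b)), 0), b)  →  cons(cons(g(cons(s(0), s(0)), cons(g(cons(s(0), s(0)), 0), b)), 0), b)   [R2 at 1.1.1.2.1]
3. cons(cons(g(cons(s(0), s(0)), cons(g(cons(s(0), s(0)), 0), b)), 0), b)  →  cons(cons(0, 0), b)   [R2 at 1.1]

Reduce t₂ = s(b):

no — NF(t₁) = cons(cons(0, 0), b), NF(t₂) = s(b)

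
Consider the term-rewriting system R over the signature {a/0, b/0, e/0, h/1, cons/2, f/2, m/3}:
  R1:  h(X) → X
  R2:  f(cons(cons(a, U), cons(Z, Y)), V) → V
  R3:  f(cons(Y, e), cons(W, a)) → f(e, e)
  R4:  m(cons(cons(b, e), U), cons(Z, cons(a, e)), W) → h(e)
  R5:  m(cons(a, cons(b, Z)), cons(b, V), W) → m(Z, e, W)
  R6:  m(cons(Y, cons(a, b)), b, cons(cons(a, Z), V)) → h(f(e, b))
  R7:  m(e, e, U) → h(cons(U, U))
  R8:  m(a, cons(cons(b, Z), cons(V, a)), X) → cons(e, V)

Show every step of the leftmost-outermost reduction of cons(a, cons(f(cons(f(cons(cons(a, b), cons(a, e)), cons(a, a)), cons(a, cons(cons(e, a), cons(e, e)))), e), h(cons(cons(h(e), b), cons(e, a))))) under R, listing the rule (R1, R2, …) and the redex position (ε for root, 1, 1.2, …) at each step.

cons(a, cons(e, cons(cons(e, b), cons(e, a))))

1. cons(a, cons(f(cons(f(cons(cons(a, b), cons(a, e)), cons(a, a)), cons(a, cons(cons(e, a), cons(e, e)))), e), h(cons(cons(h(e), b), cons(e, a)))))  →  cons(a, cons(f(cons(cons(a, a), cons(a, cons(cons(e, a), cons(e, e)))), e), h(cons(cons(h(e), b), cons(e, a)))))   [R2 at 2.1.1.1]
2. cons(a, cons(f(cons(cons(a, a), cons(a, cons(cons(e, a), cons(e, e)))), e), h(cons(cons(h(e), b), cons(e, a)))))  →  cons(a, cons(e, h(cons(cons(h(e), b), cons(e, a)))))   [R2 at 2.1]
3. cons(a, cons(e, h(cons(cons(h(e), b), cons(e, a)))))  →  cons(a, cons(e, cons(cons(h(e), b), cons(e, a))))   [R1 at 2.2]
4. cons(a, cons(e, cons(cons(h(e), b), cons(e, a))))  →  cons(a, cons(e, cons(cons(e, b), cons(e, a))))   [R1 at 2.2.1.1]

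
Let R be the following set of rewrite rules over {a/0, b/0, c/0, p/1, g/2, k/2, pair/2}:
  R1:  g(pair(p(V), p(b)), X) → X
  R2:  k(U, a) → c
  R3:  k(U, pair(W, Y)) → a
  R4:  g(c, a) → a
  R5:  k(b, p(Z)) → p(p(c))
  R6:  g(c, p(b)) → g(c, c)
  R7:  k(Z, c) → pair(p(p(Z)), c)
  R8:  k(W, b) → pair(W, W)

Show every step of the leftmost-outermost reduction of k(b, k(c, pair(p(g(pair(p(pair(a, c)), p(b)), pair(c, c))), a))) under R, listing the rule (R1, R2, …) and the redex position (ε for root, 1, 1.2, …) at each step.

c

1. k(b, k(c, pair(p(g(pair(p(pair(a, c)), p(b)), pair(c, c))), a)))  →  k(b, a)   [R3 at 2]
2. k(b, a)  →  c   [R2 at ε]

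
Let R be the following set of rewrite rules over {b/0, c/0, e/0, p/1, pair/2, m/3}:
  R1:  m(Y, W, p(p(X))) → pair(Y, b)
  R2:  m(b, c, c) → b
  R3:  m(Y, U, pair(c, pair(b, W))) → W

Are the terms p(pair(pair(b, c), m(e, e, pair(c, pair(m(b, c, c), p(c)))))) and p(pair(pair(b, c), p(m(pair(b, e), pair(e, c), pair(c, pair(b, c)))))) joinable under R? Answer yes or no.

Reduce t₁ = p(pair(pair(b, c), m(e, e, pair(c, pair(m(b, c, c), p(c)))))):
1. p(pair(pair(b, c), m(e, e, pair(c, pair(m(b, c, c), p(c))))))  →  p(pair(pair(b, c), m(e, e, pair(c, pair(b, p(c))))))   [R2 at 1.2.3.2.1]
2. p(pair(pair(b, c), m(e, e, pair(c, pair(b, p(c))))))  →  p(pair(pair(b, c), p(c)))   [R3 at 1.2]

Reduce t₂ = p(pair(pair(b, c), p(m(pair(b, e), pair(e, c), pair(c, pair(b, c)))))):
1. p(pair(pair(b, c), p(m(pair(b, e), pair(e, c), pair(c, pair(b, c))))))  →  p(pair(pair(b, c), p(c)))   [R3 at 1.2.1]

yes — NF(t₁) = p(pair(pair(b, c), p(c))), NF(t₂) = p(pair(pair(b, c), p(c)))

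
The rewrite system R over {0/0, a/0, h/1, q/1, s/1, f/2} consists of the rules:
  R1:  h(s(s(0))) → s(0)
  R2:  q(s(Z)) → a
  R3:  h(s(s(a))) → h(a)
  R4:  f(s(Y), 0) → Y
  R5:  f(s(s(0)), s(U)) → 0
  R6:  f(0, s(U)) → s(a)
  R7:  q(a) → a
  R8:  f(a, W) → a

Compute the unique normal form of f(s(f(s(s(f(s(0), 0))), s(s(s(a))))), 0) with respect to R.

0

1. f(s(f(s(s(f(s(0), 0))), s(s(s(a))))), 0)  →  f(s(s(f(s(0), 0))), s(s(s(a))))   [R4 at ε]
2. f(s(s(f(s(0), 0))), s(s(s(a))))  →  f(s(s(0)), s(s(s(a))))   [R4 at 1.1.1]
3. f(s(s(0)), s(s(s(a))))  →  0   [R5 at ε]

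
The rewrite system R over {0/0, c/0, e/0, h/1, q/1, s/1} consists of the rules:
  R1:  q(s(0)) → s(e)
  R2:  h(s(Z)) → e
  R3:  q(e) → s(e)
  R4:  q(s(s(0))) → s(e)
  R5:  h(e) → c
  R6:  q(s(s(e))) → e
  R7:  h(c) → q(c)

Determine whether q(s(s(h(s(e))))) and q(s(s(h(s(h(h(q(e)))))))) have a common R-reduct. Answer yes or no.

yes — NF(t₁) = e, NF(t₂) = e

Reduce t₁ = q(s(s(h(s(e))))):
1. q(s(s(h(s(e)))))  →  q(s(s(e)))   [R2 at 1.1.1]
2. q(s(s(e)))  →  e   [R6 at ε]

Reduce t₂ = q(s(s(h(s(h(h(q(e)))))))):
1. q(s(s(h(s(h(h(q(e))))))))  →  q(s(s(e)))   [R2 at 1.1.1]
2. q(s(s(e)))  →  e   [R6 at ε]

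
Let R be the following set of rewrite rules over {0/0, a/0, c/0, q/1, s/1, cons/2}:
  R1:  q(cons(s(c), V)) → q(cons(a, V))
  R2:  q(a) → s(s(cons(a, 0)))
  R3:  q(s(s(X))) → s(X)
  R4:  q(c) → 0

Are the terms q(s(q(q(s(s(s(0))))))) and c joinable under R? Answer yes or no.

no — NF(t₁) = s(0), NF(t₂) = c

Reduce t₁ = q(s(q(q(s(s(s(0))))))):
1. q(s(q(q(s(s(s(0)))))))  →  q(s(q(s(s(0)))))   [R3 at 1.1.1]
2. q(s(q(s(s(0)))))  →  q(s(s(0)))   [R3 at 1.1]
3. q(s(s(0)))  →  s(0)   [R3 at ε]

Reduce t₂ = c:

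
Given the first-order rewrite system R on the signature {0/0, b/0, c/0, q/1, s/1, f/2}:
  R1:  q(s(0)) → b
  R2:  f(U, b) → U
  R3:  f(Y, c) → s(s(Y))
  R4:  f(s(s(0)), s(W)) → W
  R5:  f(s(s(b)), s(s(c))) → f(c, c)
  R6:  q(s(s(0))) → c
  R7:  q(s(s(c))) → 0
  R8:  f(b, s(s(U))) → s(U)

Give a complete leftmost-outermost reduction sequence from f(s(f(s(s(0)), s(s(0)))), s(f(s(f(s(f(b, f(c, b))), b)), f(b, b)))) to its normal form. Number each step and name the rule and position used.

1. f(s(f(s(s(0)), s(s(0)))), s(f(s(f(s(f(b, f(c, b))), b)), f(b, b))))  →  f(s(s(0)), s(f(s(f(s(f(b, f(c, b))), b)), f(b, b))))   [R4 at 1.1]
2. f(s(s(0)), s(f(s(f(s(f(b, f(c, b))), b)), f(b, b))))  →  f(s(f(s(f(b, f(c, b))), b)), f(b, b))   [R4 at ε]
3. f(s(f(s(f(b, f(c, b))), b)), f(b, b))  →  f(s(s(f(b, f(c, b)))), f(b, b))   [R2 at 1.1]
4. f(s(s(f(b, f(c, b)))), f(b, b))  →  f(s(s(f(b, c))), f(b, b))   [R2 at 1.1.1.2]
5. f(s(s(f(b, c))), f(b, b))  →  f(s(s(s(s(b)))), f(b, b))   [R3 at 1.1.1]
6. f(s(s(s(s(b)))), f(b, b))  →  f(s(s(s(s(b)))), b)   [R2 at 2]
7. f(s(s(s(s(b)))), b)  →  s(s(s(s(b))))   [R2 at ε]

s(s(s(s(b))))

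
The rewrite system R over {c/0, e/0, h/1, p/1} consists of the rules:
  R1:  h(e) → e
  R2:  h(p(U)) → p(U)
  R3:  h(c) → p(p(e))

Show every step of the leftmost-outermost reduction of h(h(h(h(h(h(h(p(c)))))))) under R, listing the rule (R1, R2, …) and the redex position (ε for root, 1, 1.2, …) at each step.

1. h(h(h(h(h(h(h(p(c))))))))  →  h(h(h(h(h(h(p(c)))))))   [R2 at 1.1.1.1.1.1]
2. h(h(h(h(h(h(p(c)))))))  →  h(h(h(h(h(p(c))))))   [R2 at 1.1.1.1.1]
3. h(h(h(h(h(p(c))))))  →  h(h(h(h(p(c)))))   [R2 at 1.1.1.1]
4. h(h(h(h(p(c)))))  →  h(h(h(p(c))))   [R2 at 1.1.1]
5. h(h(h(p(c))))  →  h(h(p(c)))   [R2 at 1.1]
6. h(h(p(c)))  →  h(p(c))   [R2 at 1]
7. h(p(c))  →  p(c)   [R2 at ε]

p(c)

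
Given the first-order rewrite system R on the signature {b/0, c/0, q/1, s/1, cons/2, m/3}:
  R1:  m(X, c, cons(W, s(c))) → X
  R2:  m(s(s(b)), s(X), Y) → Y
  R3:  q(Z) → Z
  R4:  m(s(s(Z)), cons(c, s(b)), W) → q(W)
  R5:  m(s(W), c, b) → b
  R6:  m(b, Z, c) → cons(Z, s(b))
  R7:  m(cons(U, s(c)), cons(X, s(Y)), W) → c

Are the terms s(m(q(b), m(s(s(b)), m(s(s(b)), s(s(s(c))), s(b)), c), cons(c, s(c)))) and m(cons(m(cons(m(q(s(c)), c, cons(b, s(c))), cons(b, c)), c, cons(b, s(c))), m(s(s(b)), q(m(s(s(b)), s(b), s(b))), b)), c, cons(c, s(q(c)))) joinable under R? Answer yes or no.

no — NF(t₁) = s(b), NF(t₂) = cons(cons(s(c), cons(b, c)), b)

Reduce t₁ = s(m(q(b), m(s(s(b)), m(s(s(b)), s(s(s(c))), s(b)), c), cons(c, s(c)))):
1. s(m(q(b), m(s(s(b)), m(s(s(b)), s(s(s(c))), s(b)), c), cons(c, s(c))))  →  s(m(b, m(s(s(b)), m(s(s(b)), s(s(s(c))), s(b)), c), cons(c, s(c))))   [R3 at 1.1]
2. s(m(b, m(s(s(b)), m(s(s(b)), s(s(s(c))), s(b)), c), cons(c, s(c))))  →  s(m(b, m(s(s(b)), s(b), c), cons(c, s(c))))   [R2 at 1.2.2]
3. s(m(b, m(s(s(b)), s(b), c), cons(c, s(c))))  →  s(m(b, c, cons(c, s(c))))   [R2 at 1.2]
4. s(m(b, c, cons(c, s(c))))  →  s(b)   [R1 at 1]

Reduce t₂ = m(cons(m(cons(m(q(s(c)), c, cons(b, s(c))), cons(b, c)), c, cons(b, s(c))), m(s(s(b)), q(m(s(s(b)), s(b), s(b))), b)), c, cons(c, s(q(c)))):
1. m(cons(m(cons(m(q(s(c)), c, cons(b, s(c))), cons(b, c)), c, cons(b, s(c))), m(s(s(b)), q(m(s(s(b)), s(b), s(b))), b)), c, cons(c, s(q(c))))  →  m(cons(cons(m(q(s(c)), c, cons(b, s(c))), cons(b, c)), m(s(s(b)), q(m(s(s(b)), s(b), s(b))), b)), c, cons(c, s(q(c))))   [R1 at 1.1]
2. m(cons(cons(m(q(s(c)), c, cons(b, s(c))), cons(b, c)), m(s(s(b)), q(m(s(s(b)), s(b), s(b))), b)), c, cons(c, s(q(c))))  →  m(cons(cons(q(s(c)), cons(b, c)), m(s(s(b)), q(m(s(s(b)), s(b), s(b))), b)), c, cons(c, s(q(c))))   [R1 at 1.1.1]
3. m(cons(cons(q(s(c)), cons(b, c)), m(s(s(b)), q(m(s(s(b)), s(b), s(b))), b)), c, cons(c, s(q(c))))  →  m(cons(cons(s(c), cons(b, c)), m(s(s(b)), q(m(s(s(b)), s(b), s(b))), b)), c, cons(c, s(q(c))))   [R3 at 1.1.1]
4. m(cons(cons(s(c), cons(b, c)), m(s(s(b)), q(m(s(s(b)), s(b), s(b))), b)), c, cons(c, s(q(c))))  →  m(cons(cons(s(c), cons(b, c)), m(s(s(b)), m(s(s(b)), s(b), s(b)), b)), c, cons(c, s(q(c))))   [R3 at 1.2.2]
5. m(cons(cons(s(c), cons(b, c)), m(s(s(b)), m(s(s(b)), s(b), s(b)), b)), c, cons(c, s(q(c))))  →  m(cons(cons(s(c), cons(b, c)), m(s(s(b)), s(b), b)), c, cons(c, s(q(c))))   [R2 at 1.2.2]
6. m(cons(cons(s(c), cons(b, c)), m(s(s(b)), s(b), b)), c, cons(c, s(q(c))))  →  m(cons(cons(s(c), cons(b, c)), b), c, cons(c, s(q(c))))   [R2 at 1.2]
7. m(cons(cons(s(c), cons(b, c)), b), c, cons(c, s(q(c))))  →  m(cons(cons(s(c), cons(b, c)), b), c, cons(c, s(c)))   [R3 at 3.2.1]
8. m(cons(cons(s(c), cons(b, c)), b), c, cons(c, s(c)))  →  cons(cons(s(c), cons(b, c)), b)   [R1 at ε]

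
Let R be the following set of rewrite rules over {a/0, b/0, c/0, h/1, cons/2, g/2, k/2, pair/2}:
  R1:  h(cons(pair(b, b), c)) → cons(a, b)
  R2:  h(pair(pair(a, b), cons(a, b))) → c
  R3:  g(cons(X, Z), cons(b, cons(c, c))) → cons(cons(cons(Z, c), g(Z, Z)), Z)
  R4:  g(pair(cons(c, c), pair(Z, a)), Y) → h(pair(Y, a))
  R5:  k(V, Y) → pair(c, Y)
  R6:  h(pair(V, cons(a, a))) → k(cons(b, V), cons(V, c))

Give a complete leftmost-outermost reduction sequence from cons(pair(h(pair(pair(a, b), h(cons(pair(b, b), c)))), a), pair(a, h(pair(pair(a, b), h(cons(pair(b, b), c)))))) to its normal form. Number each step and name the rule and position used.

cons(pair(c, a), pair(a, c))

1. cons(pair(h(pair(pair(a, b), h(cons(pair(b, b), c)))), a), pair(a, h(pair(pair(a, b), h(cons(pair(b, b), c))))))  →  cons(pair(h(pair(pair(a, b), cons(a, b))), a), pair(a, h(pair(pair(a, b), h(cons(pair(b, b), c))))))   [R1 at 1.1.1.2]
2. cons(pair(h(pair(pair(a, b), cons(a, b))), a), pair(a, h(pair(pair(a, b), h(cons(pair(b, b), c))))))  →  cons(pair(c, a), pair(a, h(pair(pair(a, b), h(cons(pair(b, b), c))))))   [R2 at 1.1]
3. cons(pair(c, a), pair(a, h(pair(pair(a, b), h(cons(pair(b, b), c))))))  →  cons(pair(c, a), pair(a, h(pair(pair(a, b), cons(a, b)))))   [R1 at 2.2.1.2]
4. cons(pair(c, a), pair(a, h(pair(pair(a, b), cons(a, b)))))  →  cons(pair(c, a), pair(a, c))   [R2 at 2.2]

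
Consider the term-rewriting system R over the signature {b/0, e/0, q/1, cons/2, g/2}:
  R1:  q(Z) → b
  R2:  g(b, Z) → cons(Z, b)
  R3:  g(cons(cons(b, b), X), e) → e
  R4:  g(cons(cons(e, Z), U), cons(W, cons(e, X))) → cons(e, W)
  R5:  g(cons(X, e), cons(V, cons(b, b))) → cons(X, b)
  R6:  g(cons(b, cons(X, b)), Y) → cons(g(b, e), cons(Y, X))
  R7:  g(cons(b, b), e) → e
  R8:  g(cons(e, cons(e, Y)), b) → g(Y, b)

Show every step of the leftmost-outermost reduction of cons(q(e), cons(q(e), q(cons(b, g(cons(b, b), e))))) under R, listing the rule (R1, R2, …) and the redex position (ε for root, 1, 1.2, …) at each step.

cons(b, cons(b, b))

1. cons(q(e), cons(q(e), q(cons(b, g(cons(b, b), e)))))  →  cons(b, cons(q(e), q(cons(b, g(cons(b, b), e)))))   [R1 at 1]
2. cons(b, cons(q(e), q(cons(b, g(cons(b, b), e)))))  →  cons(b, cons(b, q(cons(b, g(cons(b, b), e)))))   [R1 at 2.1]
3. cons(b, cons(b, q(cons(b, g(cons(b, b), e)))))  →  cons(b, cons(b, b))   [R1 at 2.2]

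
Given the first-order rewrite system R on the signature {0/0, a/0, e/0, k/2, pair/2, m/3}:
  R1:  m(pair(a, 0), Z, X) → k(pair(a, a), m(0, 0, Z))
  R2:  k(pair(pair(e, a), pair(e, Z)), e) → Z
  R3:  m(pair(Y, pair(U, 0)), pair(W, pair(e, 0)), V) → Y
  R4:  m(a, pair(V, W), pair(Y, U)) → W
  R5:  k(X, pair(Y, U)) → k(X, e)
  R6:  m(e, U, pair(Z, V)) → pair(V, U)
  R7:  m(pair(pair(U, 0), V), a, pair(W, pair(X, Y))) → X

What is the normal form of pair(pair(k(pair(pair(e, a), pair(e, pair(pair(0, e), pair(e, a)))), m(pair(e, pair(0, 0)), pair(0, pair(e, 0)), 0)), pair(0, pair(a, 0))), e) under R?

1. pair(pair(k(pair(pair(e, a), pair(e, pair(pair(0, e), pair(e, a)))), m(pair(e, pair(0, 0)), pair(0, pair(e, 0)), 0)), pair(0, pair(a, 0))), e)  →  pair(pair(k(pair(pair(e, a), pair(e, pair(pair(0, e), pair(e, a)))), e), pair(0, pair(a, 0))), e)   [R3 at 1.1.2]
2. pair(pair(k(pair(pair(e, a), pair(e, pair(pair(0, e), pair(e, a)))), e), pair(0, pair(a, 0))), e)  →  pair(pair(pair(pair(0, e), pair(e, a)), pair(0, pair(a, 0))), e)   [R2 at 1.1]

pair(pair(pair(pair(0, e), pair(e, a)), pair(0, pair(a, 0))), e)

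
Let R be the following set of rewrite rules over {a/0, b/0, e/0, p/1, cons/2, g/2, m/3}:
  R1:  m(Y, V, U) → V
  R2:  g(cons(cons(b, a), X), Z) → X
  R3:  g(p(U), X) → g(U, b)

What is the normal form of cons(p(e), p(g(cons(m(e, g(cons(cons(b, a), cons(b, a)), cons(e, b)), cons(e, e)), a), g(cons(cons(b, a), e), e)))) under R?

cons(p(e), p(a))

1. cons(p(e), p(g(cons(m(e, g(cons(cons(b, a), cons(b, a)), cons(e, b)), cons(e, e)), a), g(cons(cons(b, a), e), e))))  →  cons(p(e), p(g(cons(g(cons(cons(b, a), cons(b, a)), cons(e, b)), a), g(cons(cons(b, a), e), e))))   [R1 at 2.1.1.1]
2. cons(p(e), p(g(cons(g(cons(cons(b, a), cons(b, a)), cons(e, b)), a), g(cons(cons(b, a), e), e))))  →  cons(p(e), p(g(cons(cons(b, a), a), g(cons(cons(b, a), e), e))))   [R2 at 2.1.1.1]
3. cons(p(e), p(g(cons(cons(b, a), a), g(cons(cons(b, a), e), e))))  →  cons(p(e), p(a))   [R2 at 2.1]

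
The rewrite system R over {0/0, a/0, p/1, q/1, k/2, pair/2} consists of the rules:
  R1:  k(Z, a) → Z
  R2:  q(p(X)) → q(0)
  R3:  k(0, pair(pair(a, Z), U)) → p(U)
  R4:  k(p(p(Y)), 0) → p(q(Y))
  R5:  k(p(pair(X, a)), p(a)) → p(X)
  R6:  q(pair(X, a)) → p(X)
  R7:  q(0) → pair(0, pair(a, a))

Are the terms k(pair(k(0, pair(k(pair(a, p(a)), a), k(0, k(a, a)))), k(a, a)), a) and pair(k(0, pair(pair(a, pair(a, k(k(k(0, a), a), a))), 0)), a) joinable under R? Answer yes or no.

yes — NF(t₁) = pair(p(0), a), NF(t₂) = pair(p(0), a)

Reduce t₁ = k(pair(k(0, pair(k(pair(a, p(a)), a), k(0, k(a, a)))), k(a, a)), a):
1. k(pair(k(0, pair(k(pair(a, p(a)), a), k(0, k(a, a)))), k(a, a)), a)  →  pair(k(0, pair(k(pair(a, p(a)), a), k(0, k(a, a)))), k(a, a))   [R1 at ε]
2. pair(k(0, pair(k(pair(a, p(a)), a), k(0, k(a, a)))), k(a, a))  →  pair(k(0, pair(pair(a, p(a)), k(0, k(a, a)))), k(a, a))   [R1 at 1.2.1]
3. pair(k(0, pair(pair(a, p(a)), k(0, k(a, a)))), k(a, a))  →  pair(p(k(0, k(a, a))), k(a, a))   [R3 at 1]
4. pair(p(k(0, k(a, a))), k(a, a))  →  pair(p(k(0, a)), k(a, a))   [R1 at 1.1.2]
5. pair(p(k(0, a)), k(a, a))  →  pair(p(0), k(a, a))   [R1 at 1.1]
6. pair(p(0), k(a, a))  →  pair(p(0), a)   [R1 at 2]

Reduce t₂ = pair(k(0, pair(pair(a, pair(a, k(k(k(0, a), a), a))), 0)), a):
1. pair(k(0, pair(pair(a, pair(a, k(k(k(0, a), a), a))), 0)), a)  →  pair(p(0), a)   [R3 at 1]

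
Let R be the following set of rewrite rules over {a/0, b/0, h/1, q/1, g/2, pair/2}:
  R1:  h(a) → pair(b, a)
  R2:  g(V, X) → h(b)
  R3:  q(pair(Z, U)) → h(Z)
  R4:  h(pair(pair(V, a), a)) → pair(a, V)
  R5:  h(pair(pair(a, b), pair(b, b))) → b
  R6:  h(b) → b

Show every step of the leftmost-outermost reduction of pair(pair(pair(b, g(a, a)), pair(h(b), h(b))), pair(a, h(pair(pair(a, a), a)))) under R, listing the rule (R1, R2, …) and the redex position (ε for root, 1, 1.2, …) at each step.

1. pair(pair(pair(b, g(a, a)), pair(h(b), h(b))), pair(a, h(pair(pair(a, a), a))))  →  pair(pair(pair(b, h(b)), pair(h(b), h(b))), pair(a, h(pair(pair(a, a), a))))   [R2 at 1.1.2]
2. pair(pair(pair(b, h(b)), pair(h(b), h(b))), pair(a, h(pair(pair(a, a), a))))  →  pair(pair(pair(b, b), pair(h(b), h(b))), pair(a, h(pair(pair(a, a), a))))   [R6 at 1.1.2]
3. pair(pair(pair(b, b), pair(h(b), h(b))), pair(a, h(pair(pair(a, a), a))))  →  pair(pair(pair(b, b), pair(b, h(b))), pair(a, h(pair(pair(a, a), a))))   [R6 at 1.2.1]
4. pair(pair(pair(b, b), pair(b, h(b))), pair(a, h(pair(pair(a, a), a))))  →  pair(pair(pair(b, b), pair(b, b)), pair(a, h(pair(pair(a, a), a))))   [R6 at 1.2.2]
5. pair(pair(pair(b, b), pair(b, b)), pair(a, h(pair(pair(a, a), a))))  →  pair(pair(pair(b, b), pair(b, b)), pair(a, pair(a, a)))   [R4 at 2.2]

pair(pair(pair(b, b), pair(b, b)), pair(a, pair(a, a)))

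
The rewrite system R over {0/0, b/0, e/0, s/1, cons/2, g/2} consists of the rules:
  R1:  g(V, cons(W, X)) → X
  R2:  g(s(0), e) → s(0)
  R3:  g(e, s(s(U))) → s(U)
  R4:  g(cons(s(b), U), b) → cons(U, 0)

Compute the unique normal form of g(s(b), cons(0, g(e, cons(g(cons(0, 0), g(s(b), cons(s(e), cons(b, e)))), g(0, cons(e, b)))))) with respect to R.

b

1. g(s(b), cons(0, g(e, cons(g(cons(0, 0), g(s(b), cons(s(e), cons(b, e)))), g(0, cons(e, b))))))  →  g(e, cons(g(cons(0, 0), g(s(b), cons(s(e), cons(b, e)))), g(0, cons(e, b))))   [R1 at ε]
2. g(e, cons(g(cons(0, 0), g(s(b), cons(s(e), cons(b, e)))), g(0, cons(e, b))))  →  g(0, cons(e, b))   [R1 at ε]
3. g(0, cons(e, b))  →  b   [R1 at ε]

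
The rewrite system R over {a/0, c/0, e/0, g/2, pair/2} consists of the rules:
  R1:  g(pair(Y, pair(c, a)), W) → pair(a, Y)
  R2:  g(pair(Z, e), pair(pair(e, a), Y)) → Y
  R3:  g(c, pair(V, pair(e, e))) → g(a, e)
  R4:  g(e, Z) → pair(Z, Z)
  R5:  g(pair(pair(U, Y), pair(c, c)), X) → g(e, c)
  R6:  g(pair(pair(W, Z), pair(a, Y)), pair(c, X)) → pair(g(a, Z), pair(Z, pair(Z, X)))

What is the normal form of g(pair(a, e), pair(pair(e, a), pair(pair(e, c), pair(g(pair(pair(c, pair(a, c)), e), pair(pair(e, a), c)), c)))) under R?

1. g(pair(a, e), pair(pair(e, a), pair(pair(e, c), pair(g(pair(pair(c, pair(a, c)), e), pair(pair(e, a), c)), c))))  →  pair(pair(e, c), pair(g(pair(pair(c, pair(a, c)), e), pair(pair(e, a), c)), c))   [R2 at ε]
2. pair(pair(e, c), pair(g(pair(pair(c, pair(a, c)), e), pair(pair(e, a), c)), c))  →  pair(pair(e, c), pair(c, c))   [R2 at 2.1]

pair(pair(e, c), pair(c, c))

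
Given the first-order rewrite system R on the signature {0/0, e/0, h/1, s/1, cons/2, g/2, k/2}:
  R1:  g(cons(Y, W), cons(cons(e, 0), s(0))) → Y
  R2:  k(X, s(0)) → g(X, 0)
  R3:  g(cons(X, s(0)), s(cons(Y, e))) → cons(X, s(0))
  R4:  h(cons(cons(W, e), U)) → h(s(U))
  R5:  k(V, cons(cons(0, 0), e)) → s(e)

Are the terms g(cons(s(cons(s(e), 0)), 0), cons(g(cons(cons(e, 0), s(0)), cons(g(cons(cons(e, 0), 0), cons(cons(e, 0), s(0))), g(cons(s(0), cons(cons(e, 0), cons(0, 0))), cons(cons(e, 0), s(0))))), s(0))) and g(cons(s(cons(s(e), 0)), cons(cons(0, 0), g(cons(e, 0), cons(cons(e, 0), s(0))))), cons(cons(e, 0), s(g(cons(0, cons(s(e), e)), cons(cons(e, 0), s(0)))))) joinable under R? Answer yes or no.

Reduce t₁ = g(cons(s(cons(s(e), 0)), 0), cons(g(cons(cons(e, 0), s(0)), cons(g(cons(cons(e, 0), 0), cons(cons(e, 0), s(0))), g(cons(s(0), cons(cons(e, 0), cons(0, 0))), cons(cons(e, 0), s(0))))), s(0))):
1. g(cons(s(cons(s(e), 0)), 0), cons(g(cons(cons(e, 0), s(0)), cons(g(cons(cons(e, 0), 0), cons(cons(e, 0), s(0))), g(cons(s(0), cons(cons(e, 0), cons(0, 0))), cons(cons(e, 0), s(0))))), s(0)))  →  g(cons(s(cons(s(e), 0)), 0), cons(g(cons(cons(e, 0), s(0)), cons(cons(e, 0), g(cons(s(0), cons(cons(e, 0), cons(0, 0))), cons(cons(e, 0), s(0))))), s(0)))   [R1 at 2.1.2.1]
2. g(cons(s(cons(s(e), 0)), 0), cons(g(cons(cons(e, 0), s(0)), cons(cons(e, 0), g(cons(s(0), cons(cons(e, 0), cons(0, 0))), cons(cons(e, 0), s(0))))), s(0)))  →  g(cons(s(cons(s(e), 0)), 0), cons(g(cons(cons(e, 0), s(0)), cons(cons(e, 0), s(0))), s(0)))   [R1 at 2.1.2.2]
3. g(cons(s(cons(s(e), 0)), 0), cons(g(cons(cons(e, 0), s(0)), cons(cons(e, 0), s(0))), s(0)))  →  g(cons(s(cons(s(e), 0)), 0), cons(cons(e, 0), s(0)))   [R1 at 2.1]
4. g(cons(s(cons(s(e), 0)), 0), cons(cons(e, 0), s(0)))  →  s(cons(s(e), 0))   [R1 at ε]

Reduce t₂ = g(cons(s(cons(s(e), 0)), cons(cons(0, 0), g(cons(e, 0), cons(cons(e, 0), s(0))))), cons(cons(e, 0), s(g(cons(0, cons(s(e), e)), cons(cons(e, 0), s(0)))))):
1. g(cons(s(cons(s(e), 0)), cons(cons(0, 0), g(cons(e, 0), cons(cons(e, 0), s(0))))), cons(cons(e, 0), s(g(cons(0, cons(s(e), e)), cons(cons(e, 0), s(0))))))  →  g(cons(s(cons(s(e), 0)), cons(cons(0, 0), e)), cons(cons(e, 0), s(g(cons(0, cons(s(e), e)), cons(cons(e, 0), s(0))))))   [R1 at 1.2.2]
2. g(cons(s(cons(s(e), 0)), cons(cons(0, 0), e)), cons(cons(e, 0), s(g(cons(0, cons(s(e), e)), cons(cons(e, 0), s(0))))))  →  g(cons(s(cons(s(e), 0)), cons(cons(0, 0), e)), cons(cons(e, 0), s(0)))   [R1 at 2.2.1]
3. g(cons(s(cons(s(e), 0)), cons(cons(0, 0), e)), cons(cons(e, 0), s(0)))  →  s(cons(s(e), 0))   [R1 at ε]

yes — NF(t₁) = s(cons(s(e), 0)), NF(t₂) = s(cons(s(e), 0))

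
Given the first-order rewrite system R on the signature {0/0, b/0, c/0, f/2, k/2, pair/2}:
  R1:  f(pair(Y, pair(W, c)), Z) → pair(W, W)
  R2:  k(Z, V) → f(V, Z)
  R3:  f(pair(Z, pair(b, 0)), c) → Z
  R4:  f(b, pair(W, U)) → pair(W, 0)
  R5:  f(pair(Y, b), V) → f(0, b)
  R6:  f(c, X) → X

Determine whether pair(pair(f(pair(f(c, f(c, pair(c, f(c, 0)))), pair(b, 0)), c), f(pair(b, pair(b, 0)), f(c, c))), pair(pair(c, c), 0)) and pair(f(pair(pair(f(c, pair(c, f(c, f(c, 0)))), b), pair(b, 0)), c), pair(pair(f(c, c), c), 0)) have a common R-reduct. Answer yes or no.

yes — NF(t₁) = pair(pair(pair(c, 0), b), pair(pair(c, c), 0)), NF(t₂) = pair(pair(pair(c, 0), b), pair(pair(c, c), 0))

Reduce t₁ = pair(pair(f(pair(f(c, f(c, pair(c, f(c, 0)))), pair(b, 0)), c), f(pair(b, pair(b, 0)), f(c, c))), pair(pair(c, c), 0)):
1. pair(pair(f(pair(f(c, f(c, pair(c, f(c, 0)))), pair(b, 0)), c), f(pair(b, pair(b, 0)), f(c, c))), pair(pair(c, c), 0))  →  pair(pair(f(c, f(c, pair(c, f(c, 0)))), f(pair(b, pair(b, 0)), f(c, c))), pair(pair(c, c), 0))   [R3 at 1.1]
2. pair(pair(f(c, f(c, pair(c, f(c, 0)))), f(pair(b, pair(b, 0)), f(c, c))), pair(pair(c, c), 0))  →  pair(pair(f(c, pair(c, f(c, 0))), f(pair(b, pair(b, 0)), f(c, c))), pair(pair(c, c), 0))   [R6 at 1.1]
3. pair(pair(f(c, pair(c, f(c, 0))), f(pair(b, pair(b, 0)), f(c, c))), pair(pair(c, c), 0))  →  pair(pair(pair(c, f(c, 0)), f(pair(b, pair(b, 0)), f(c, c))), pair(pair(c, c), 0))   [R6 at 1.1]
4. pair(pair(pair(c, f(c, 0)), f(pair(b, pair(b, 0)), f(c, c))), pair(pair(c, c), 0))  →  pair(pair(pair(c, 0), f(pair(b, pair(b, 0)), f(c, c))), pair(pair(c, c), 0))   [R6 at 1.1.2]
5. pair(pair(pair(c, 0), f(pair(b, pair(b, 0)), f(c, c))), pair(pair(c, c), 0))  →  pair(pair(pair(c, 0), f(pair(b, pair(b, 0)), c)), pair(pair(c, c), 0))   [R6 at 1.2.2]
6. pair(pair(pair(c, 0), f(pair(b, pair(b, 0)), c)), pair(pair(c, c), 0))  →  pair(pair(pair(c, 0), b), pair(pair(c, c), 0))   [R3 at 1.2]

Reduce t₂ = pair(f(pair(pair(f(c, pair(c, f(c, f(c, 0)))), b), pair(b, 0)), c), pair(pair(f(c, c), c), 0)):
1. pair(f(pair(pair(f(c, pair(c, f(c, f(c, 0)))), b), pair(b, 0)), c), pair(pair(f(c, c), c), 0))  →  pair(pair(f(c, pair(c, f(c, f(c, 0)))), b), pair(pair(f(c, c), c), 0))   [R3 at 1]
2. pair(pair(f(c, pair(c, f(c, f(c, 0)))), b), pair(pair(f(c, c), c), 0))  →  pair(pair(pair(c, f(c, f(c, 0))), b), pair(pair(f(c, c), c), 0))   [R6 at 1.1]
3. pair(pair(pair(c, f(c, f(c, 0))), b), pair(pair(f(c, c), c), 0))  →  pair(pair(pair(c, f(c, 0)), b), pair(pair(f(c, c), c), 0))   [R6 at 1.1.2]
4. pair(pair(pair(c, f(c, 0)), b), pair(pair(f(c, c), c), 0))  →  pair(pair(pair(c, 0), b), pair(pair(f(c, c), c), 0))   [R6 at 1.1.2]
5. pair(pair(pair(c, 0), b), pair(pair(f(c, c), c), 0))  →  pair(pair(pair(c, 0), b), pair(pair(c, c), 0))   [R6 at 2.1.1]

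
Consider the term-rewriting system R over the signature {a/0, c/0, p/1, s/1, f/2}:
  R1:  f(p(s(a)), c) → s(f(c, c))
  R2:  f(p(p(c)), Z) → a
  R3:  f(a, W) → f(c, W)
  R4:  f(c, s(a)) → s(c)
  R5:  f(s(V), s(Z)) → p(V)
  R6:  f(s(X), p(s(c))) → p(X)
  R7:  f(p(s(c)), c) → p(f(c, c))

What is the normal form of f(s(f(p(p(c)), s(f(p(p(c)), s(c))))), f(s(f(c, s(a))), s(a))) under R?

1. f(s(f(p(p(c)), s(f(p(p(c)), s(c))))), f(s(f(c, s(a))), s(a)))  →  f(s(a), f(s(f(c, s(a))), s(a)))   [R2 at 1.1]
2. f(s(a), f(s(f(c, s(a))), s(a)))  →  f(s(a), p(f(c, s(a))))   [R5 at 2]
3. f(s(a), p(f(c, s(a))))  →  f(s(a), p(s(c)))   [R4 at 2.1]
4. f(s(a), p(s(c)))  →  p(a)   [R6 at ε]

p(a)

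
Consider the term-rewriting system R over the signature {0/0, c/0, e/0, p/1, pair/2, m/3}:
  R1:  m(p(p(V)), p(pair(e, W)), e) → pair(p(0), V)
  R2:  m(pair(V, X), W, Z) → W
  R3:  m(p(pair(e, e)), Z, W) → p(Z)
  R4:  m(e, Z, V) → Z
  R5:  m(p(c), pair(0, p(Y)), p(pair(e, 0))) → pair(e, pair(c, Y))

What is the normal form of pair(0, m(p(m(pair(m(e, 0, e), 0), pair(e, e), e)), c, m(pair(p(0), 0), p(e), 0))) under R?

1. pair(0, m(p(m(pair(m(e, 0, e), 0), pair(e, e), e)), c, m(pair(p(0), 0), p(e), 0)))  →  pair(0, m(p(pair(e, e)), c, m(pair(p(0), 0), p(e), 0)))   [R2 at 2.1.1]
2. pair(0, m(p(pair(e, e)), c, m(pair(p(0), 0), p(e), 0)))  →  pair(0, p(c))   [R3 at 2]

pair(0, p(c))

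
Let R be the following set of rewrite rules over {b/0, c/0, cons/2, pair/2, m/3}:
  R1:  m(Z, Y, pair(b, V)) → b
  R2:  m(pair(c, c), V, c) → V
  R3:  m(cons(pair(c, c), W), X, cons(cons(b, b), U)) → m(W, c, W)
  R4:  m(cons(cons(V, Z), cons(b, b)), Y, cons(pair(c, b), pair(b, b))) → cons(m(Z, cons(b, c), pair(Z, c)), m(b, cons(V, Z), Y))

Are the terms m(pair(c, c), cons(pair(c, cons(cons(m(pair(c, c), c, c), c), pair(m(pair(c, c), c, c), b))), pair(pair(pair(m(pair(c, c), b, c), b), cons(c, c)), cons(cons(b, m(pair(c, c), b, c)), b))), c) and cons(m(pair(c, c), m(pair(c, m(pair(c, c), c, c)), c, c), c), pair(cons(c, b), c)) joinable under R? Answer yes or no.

Reduce t₁ = m(pair(c, c), cons(pair(c, cons(cons(m(pair(c, c), c, c), c), pair(m(pair(c, c), c, c), b))), pair(pair(pair(m(pair(c, c), b, c), b), cons(c, c)), cons(cons(b, m(pair(c, c), b, c)), b))), c):
1. m(pair(c, c), cons(pair(c, cons(cons(m(pair(c, c), c, c), c), pair(m(pair(c, c), c, c), b))), pair(pair(pair(m(pair(c, c), b, c), b), cons(c, c)), cons(cons(b, m(pair(c, c), b, c)), b))), c)  →  cons(pair(c, cons(cons(m(pair(c, c), c, c), c), pair(m(pair(c, c), c, c), b))), pair(pair(pair(m(pair(c, c), b, c), b), cons(c, c)), cons(cons(b, m(pair(c, c), b, c)), b)))   [R2 at ε]
2. cons(pair(c, cons(cons(m(pair(c, c), c, c), c), pair(m(pair(c, c), c, c), b))), pair(pair(pair(m(pair(c, c), b, c), b), cons(c, c)), cons(cons(b, m(pair(c, c), b, c)), b)))  →  cons(pair(c, cons(cons(c, c), pair(m(pair(c, c), c, c), b))), pair(pair(pair(m(pair(c, c), b, c), b), cons(c, c)), cons(cons(b, m(pair(c, c), b, c)), b)))   [R2 at 1.2.1.1]
3. cons(pair(c, cons(cons(c, c), pair(m(pair(c, c), c, c), b))), pair(pair(pair(m(pair(c, c), b, c), b), cons(c, c)), cons(cons(b, m(pair(c, c), b, c)), b)))  →  cons(pair(c, cons(cons(c, c), pair(c, b))), pair(pair(pair(m(pair(c, c), b, c), b), cons(c, c)), cons(cons(b, m(pair(c, c), b, c)), b)))   [R2 at 1.2.2.1]
4. cons(pair(c, cons(cons(c, c), pair(c, b))), pair(pair(pair(m(pair(c, c), b, c), b), cons(c, c)), cons(cons(b, m(pair(c, c), b, c)), b)))  →  cons(pair(c, cons(cons(c, c), pair(c, b))), pair(pair(pair(b, b), cons(c, c)), cons(cons(b, m(pair(c, c), b, c)), b)))   [R2 at 2.1.1.1]
5. cons(pair(c, cons(cons(c, c), pair(c, b))), pair(pair(pair(b, b), cons(c, c)), cons(cons(b, m(pair(c, c), b, c)), b)))  →  cons(pair(c, cons(cons(c, c), pair(c, b))), pair(pair(pair(b, b), cons(c, c)), cons(cons(b, b), b)))   [R2 at 2.2.1.2]

Reduce t₂ = cons(m(pair(c, c), m(pair(c, m(pair(c, c), c, c)), c, c), c), pair(cons(c, b), c)):
1. cons(m(pair(c, c), m(pair(c, m(pair(c, c), c, c)), c, c), c), pair(cons(c, b), c))  →  cons(m(pair(c, m(pair(c, c), c, c)), c, c), pair(cons(c, b), c))   [R2 at 1]
2. cons(m(pair(c, m(pair(c, c), c, c)), c, c), pair(cons(c, b), c))  →  cons(m(pair(c, c), c, c), pair(cons(c, b), c))   [R2 at 1.1.2]
3. cons(m(pair(c, c), c, c), pair(cons(c, b), c))  →  cons(c, pair(cons(c, b), c))   [R2 at 1]

no — NF(t₁) = cons(pair(c, cons(cons(c, c), pair(c, b))), pair(pair(pair(b, b), cons(c, c)), cons(cons(b, b), b))), NF(t₂) = cons(c, pair(cons(c, b), c))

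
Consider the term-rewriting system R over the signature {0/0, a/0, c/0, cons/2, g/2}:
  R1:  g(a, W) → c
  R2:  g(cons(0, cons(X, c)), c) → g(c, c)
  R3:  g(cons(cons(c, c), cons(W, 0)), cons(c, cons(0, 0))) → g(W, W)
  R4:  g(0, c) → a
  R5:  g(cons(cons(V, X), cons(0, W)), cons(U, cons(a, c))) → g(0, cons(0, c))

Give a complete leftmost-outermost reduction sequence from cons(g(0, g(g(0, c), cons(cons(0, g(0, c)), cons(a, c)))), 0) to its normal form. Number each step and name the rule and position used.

cons(a, 0)

1. cons(g(0, g(g(0, c), cons(cons(0, g(0, c)), cons(a, c)))), 0)  →  cons(g(0, g(a, cons(cons(0, g(0, c)), cons(a, c)))), 0)   [R4 at 1.2.1]
2. cons(g(0, g(a, cons(cons(0, g(0, c)), cons(a, c)))), 0)  →  cons(g(0, c), 0)   [R1 at 1.2]
3. cons(g(0, c), 0)  →  cons(a, 0)   [R4 at 1]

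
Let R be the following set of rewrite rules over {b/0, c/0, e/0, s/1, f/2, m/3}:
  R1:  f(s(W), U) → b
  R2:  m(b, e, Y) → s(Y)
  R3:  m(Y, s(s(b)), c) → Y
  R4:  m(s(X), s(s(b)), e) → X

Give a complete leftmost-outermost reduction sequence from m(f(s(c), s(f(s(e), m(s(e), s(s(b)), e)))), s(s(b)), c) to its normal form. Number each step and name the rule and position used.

1. m(f(s(c), s(f(s(e), m(s(e), s(s(b)), e)))), s(s(b)), c)  →  f(s(c), s(f(s(e), m(s(e), s(s(b)), e))))   [R3 at ε]
2. f(s(c), s(f(s(e), m(s(e), s(s(b)), e))))  →  b   [R1 at ε]

b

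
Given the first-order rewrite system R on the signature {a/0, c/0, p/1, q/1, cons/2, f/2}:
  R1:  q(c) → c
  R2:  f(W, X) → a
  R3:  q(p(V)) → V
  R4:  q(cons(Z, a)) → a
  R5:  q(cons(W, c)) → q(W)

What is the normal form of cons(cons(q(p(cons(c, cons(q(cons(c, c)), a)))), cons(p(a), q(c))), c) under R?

1. cons(cons(q(p(cons(c, cons(q(cons(c, c)), a)))), cons(p(a), q(c))), c)  →  cons(cons(cons(c, cons(q(cons(c, c)), a)), cons(p(a), q(c))), c)   [R3 at 1.1]
2. cons(cons(cons(c, cons(q(cons(c, c)), a)), cons(p(a), q(c))), c)  →  cons(cons(cons(c, cons(q(c), a)), cons(p(a), q(c))), c)   [R5 at 1.1.2.1]
3. cons(cons(cons(c, cons(q(c), a)), cons(p(a), q(c))), c)  →  cons(cons(cons(c, cons(c, a)), cons(p(a), q(c))), c)   [R1 at 1.1.2.1]
4. cons(cons(cons(c, cons(c, a)), cons(p(a), q(c))), c)  →  cons(cons(cons(c, cons(c, a)), cons(p(a), c)), c)   [R1 at 1.2.2]

cons(cons(cons(c, cons(c, a)), cons(p(a), c)), c)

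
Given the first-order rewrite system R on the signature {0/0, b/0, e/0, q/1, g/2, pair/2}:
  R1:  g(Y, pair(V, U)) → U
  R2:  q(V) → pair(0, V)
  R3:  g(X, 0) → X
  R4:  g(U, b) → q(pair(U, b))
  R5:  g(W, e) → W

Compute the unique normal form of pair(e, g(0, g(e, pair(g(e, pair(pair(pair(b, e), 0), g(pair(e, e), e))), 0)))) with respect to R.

1. pair(e, g(0, g(e, pair(g(e, pair(pair(pair(b, e), 0), g(pair(e, e), e))), 0))))  →  pair(e, g(0, 0))   [R1 at 2.2]
2. pair(e, g(0, 0))  →  pair(e, 0)   [R3 at 2]

pair(e, 0)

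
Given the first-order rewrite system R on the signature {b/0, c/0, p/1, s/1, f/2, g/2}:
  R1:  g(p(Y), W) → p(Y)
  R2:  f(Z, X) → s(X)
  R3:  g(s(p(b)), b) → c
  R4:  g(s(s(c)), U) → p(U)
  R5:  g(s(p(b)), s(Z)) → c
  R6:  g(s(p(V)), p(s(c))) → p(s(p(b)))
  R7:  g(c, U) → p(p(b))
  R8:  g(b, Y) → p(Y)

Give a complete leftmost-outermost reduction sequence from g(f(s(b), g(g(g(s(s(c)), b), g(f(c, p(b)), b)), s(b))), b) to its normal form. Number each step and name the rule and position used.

1. g(f(s(b), g(g(g(s(s(c)), b), g(f(c, p(b)), b)), s(b))), b)  →  g(s(g(g(g(s(s(c)), b), g(f(c, p(b)), b)), s(b))), b)   [R2 at 1]
2. g(s(g(g(g(s(s(c)), b), g(f(c, p(b)), b)), s(b))), b)  →  g(s(g(g(p(b), g(f(c, p(b)), b)), s(b))), b)   [R4 at 1.1.1.1]
3. g(s(g(g(p(b), g(f(c, p(b)), b)), s(b))), b)  →  g(s(g(p(b), s(b))), b)   [R1 at 1.1.1]
4. g(s(g(p(b), s(b))), b)  →  g(s(p(b)), b)   [R1 at 1.1]
5. g(s(p(b)), b)  →  c   [R3 at ε]

c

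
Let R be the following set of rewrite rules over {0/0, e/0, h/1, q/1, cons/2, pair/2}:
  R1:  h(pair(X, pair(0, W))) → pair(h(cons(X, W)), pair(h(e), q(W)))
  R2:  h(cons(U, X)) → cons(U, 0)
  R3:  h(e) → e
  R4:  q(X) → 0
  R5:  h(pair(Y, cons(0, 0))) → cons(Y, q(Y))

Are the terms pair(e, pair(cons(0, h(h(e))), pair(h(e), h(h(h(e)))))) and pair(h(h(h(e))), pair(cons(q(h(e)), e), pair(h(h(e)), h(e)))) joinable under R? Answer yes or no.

Reduce t₁ = pair(e, pair(cons(0, h(h(e))), pair(h(e), h(h(h(e)))))):
1. pair(e, pair(cons(0, h(h(e))), pair(h(e), h(h(h(e))))))  →  pair(e, pair(cons(0, h(e)), pair(h(e), h(h(h(e))))))   [R3 at 2.1.2.1]
2. pair(e, pair(cons(0, h(e)), pair(h(e), h(h(h(e))))))  →  pair(e, pair(cons(0, e), pair(h(e), h(h(h(e))))))   [R3 at 2.1.2]
3. pair(e, pair(cons(0, e), pair(h(e), h(h(h(e))))))  →  pair(e, pair(cons(0, e), pair(e, h(h(h(e))))))   [R3 at 2.2.1]
4. pair(e, pair(cons(0, e), pair(e, h(h(h(e))))))  →  pair(e, pair(cons(0, e), pair(e, h(h(e)))))   [R3 at 2.2.2.1.1]
5. pair(e, pair(cons(0, e), pair(e, h(h(e)))))  →  pair(e, pair(cons(0, e), pair(e, h(e))))   [R3 at 2.2.2.1]
6. pair(e, pair(cons(0, e), pair(e, h(e))))  →  pair(e, pair(cons(0, e), pair(e, e)))   [R3 at 2.2.2]

Reduce t₂ = pair(h(h(h(e))), pair(cons(q(h(e)), e), pair(h(h(e)), h(e)))):
1. pair(h(h(h(e))), pair(cons(q(h(e)), e), pair(h(h(e)), h(e))))  →  pair(h(h(e)), pair(cons(q(h(e)), e), pair(h(h(e)), h(e))))   [R3 at 1.1.1]
2. pair(h(h(e)), pair(cons(q(h(e)), e), pair(h(h(e)), h(e))))  →  pair(h(e), pair(cons(q(h(e)), e), pair(h(h(e)), h(e))))   [R3 at 1.1]
3. pair(h(e), pair(cons(q(h(e)), e), pair(h(h(e)), h(e))))  →  pair(e, pair(cons(q(h(e)), e), pair(h(h(e)), h(e))))   [R3 at 1]
4. pair(e, pair(cons(q(h(e)), e), pair(h(h(e)), h(e))))  →  pair(e, pair(cons(0, e), pair(h(h(e)), h(e))))   [R4 at 2.1.1]
5. pair(e, pair(cons(0, e), pair(h(h(e)), h(e))))  →  pair(e, pair(cons(0, e), pair(h(e), h(e))))   [R3 at 2.2.1.1]
6. pair(e, pair(cons(0, e), pair(h(e), h(e))))  →  pair(e, pair(cons(0, e), pair(e, h(e))))   [R3 at 2.2.1]
7. pair(e, pair(cons(0, e), pair(e, h(e))))  →  pair(e, pair(cons(0, e), pair(e, e)))   [R3 at 2.2.2]

yes — NF(t₁) = pair(e, pair(cons(0, e), pair(e, e))), NF(t₂) = pair(e, pair(cons(0, e), pair(e, e)))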